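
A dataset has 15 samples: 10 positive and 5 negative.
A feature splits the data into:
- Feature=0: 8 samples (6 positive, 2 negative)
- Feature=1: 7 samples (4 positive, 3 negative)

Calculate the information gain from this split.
0.0258 bits

Information Gain = H(Y) - H(Y|Feature)

Before split:
P(positive) = 10/15 = 0.6667
H(Y) = 0.9183 bits

After split:
Feature=0: H = 0.8113 bits (weight = 8/15)
Feature=1: H = 0.9852 bits (weight = 7/15)
H(Y|Feature) = (8/15)×0.8113 + (7/15)×0.9852 = 0.8925 bits

Information Gain = 0.9183 - 0.8925 = 0.0258 bits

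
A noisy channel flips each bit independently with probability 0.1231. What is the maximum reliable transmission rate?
0.4618 bits

For a binary symmetric channel (BSC) with error probability p:
Capacity C = 1 - H(p) bits per symbol

where H(p) = -p log₂(p) - (1-p) log₂(1-p) is the binary entropy function.

H(0.1231) = 0.5382 bits
C = 1 - 0.5382 = 0.4618 bits per symbol

This means we can reliably transmit up to 0.4618 bits of information per channel use.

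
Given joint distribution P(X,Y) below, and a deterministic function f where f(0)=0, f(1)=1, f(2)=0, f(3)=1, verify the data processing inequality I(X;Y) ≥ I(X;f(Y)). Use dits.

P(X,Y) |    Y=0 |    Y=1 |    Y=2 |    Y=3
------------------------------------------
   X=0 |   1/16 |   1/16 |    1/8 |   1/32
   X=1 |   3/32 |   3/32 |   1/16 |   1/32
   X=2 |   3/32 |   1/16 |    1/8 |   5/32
I(X;Y) = 0.0281, I(X;f(Y)) = 0.0043, inequality holds: 0.0281 ≥ 0.0043

Data Processing Inequality: For any Markov chain X → Y → Z, we have I(X;Y) ≥ I(X;Z).

Here Z = f(Y) is a deterministic function of Y, forming X → Y → Z.

Original I(X;Y) = 0.0281 dits

After applying f:
P(X,Z) where Z=f(Y):
- P(X,Z=0) = P(X,Y=0) + P(X,Y=2)
- P(X,Z=1) = P(X,Y=1) + P(X,Y=3)

I(X;Z) = I(X;f(Y)) = 0.0043 dits

Verification: 0.0281 ≥ 0.0043 ✓

Information cannot be created by processing; the function f can only lose information about X.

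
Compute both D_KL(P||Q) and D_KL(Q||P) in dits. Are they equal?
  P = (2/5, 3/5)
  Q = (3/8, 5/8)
D_KL(P||Q) = 0.0006, D_KL(Q||P) = 0.0006

KL divergence is not symmetric: D_KL(P||Q) ≠ D_KL(Q||P) in general.

D_KL(P||Q) = 0.0006 dits
D_KL(Q||P) = 0.0006 dits

In this case they happen to be equal (to 4 decimal places).

This asymmetry is why KL divergence is not a true distance metric.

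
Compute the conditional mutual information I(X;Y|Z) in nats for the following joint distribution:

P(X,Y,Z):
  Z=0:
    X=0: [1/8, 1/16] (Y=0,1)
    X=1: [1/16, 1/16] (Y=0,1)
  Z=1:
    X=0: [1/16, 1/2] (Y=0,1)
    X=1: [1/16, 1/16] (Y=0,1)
0.0474 nats

Conditional mutual information: I(X;Y|Z) = H(X|Z) + H(Y|Z) - H(X,Y|Z)

H(Z) = 0.6211
H(X,Z) = 1.1574 → H(X|Z) = 0.5363
H(Y,Z) = 1.1574 → H(Y|Z) = 0.5363
H(X,Y,Z) = 1.6462 → H(X,Y|Z) = 1.0251

I(X;Y|Z) = 0.5363 + 0.5363 - 1.0251 = 0.0474 nats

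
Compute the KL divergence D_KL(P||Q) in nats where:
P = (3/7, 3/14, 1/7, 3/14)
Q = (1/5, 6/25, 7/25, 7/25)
0.1489 nats

KL divergence: D_KL(P||Q) = Σ p(x) log(p(x)/q(x))

Computing term by term:
  x=0: 3/7 × log_e[(3/7)/(1/5)] = 3/7 × 0.7621 = 0.3266
  x=1: 3/14 × log_e[(3/14)/(6/25)] = 3/14 × -0.1133 = -0.0243
  x=2: 1/7 × log_e[(1/7)/(7/25)] = 1/7 × -0.6729 = -0.0961
  x=3: 3/14 × log_e[(3/14)/(7/25)] = 3/14 × -0.2675 = -0.0573

D_KL(P||Q) = 0.1489 nats

Note: KL divergence is always non-negative and equals 0 iff P = Q.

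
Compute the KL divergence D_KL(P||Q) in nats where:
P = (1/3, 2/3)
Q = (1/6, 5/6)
0.0823 nats

KL divergence: D_KL(P||Q) = Σ p(x) log(p(x)/q(x))

Computing term by term:
  x=0: 1/3 × log_e[(1/3)/(1/6)] = 1/3 × 0.6931 = 0.2310
  x=1: 2/3 × log_e[(2/3)/(5/6)] = 2/3 × -0.2231 = -0.1488

D_KL(P||Q) = 0.0823 nats

Note: KL divergence is always non-negative and equals 0 iff P = Q.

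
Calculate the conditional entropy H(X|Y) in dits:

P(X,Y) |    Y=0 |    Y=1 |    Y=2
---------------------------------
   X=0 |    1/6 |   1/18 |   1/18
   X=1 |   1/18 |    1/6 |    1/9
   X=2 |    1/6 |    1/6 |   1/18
0.4396 dits

Using the chain rule: H(X|Y) = H(X,Y) - H(Y)

First, compute H(X,Y) = 0.9037 dits

Marginal P(Y) = (7/18, 7/18, 2/9)
H(Y) = 0.4642 dits

H(X|Y) = H(X,Y) - H(Y) = 0.9037 - 0.4642 = 0.4396 dits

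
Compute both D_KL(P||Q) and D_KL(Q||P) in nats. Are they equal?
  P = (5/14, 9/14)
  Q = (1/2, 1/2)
D_KL(P||Q) = 0.0414, D_KL(Q||P) = 0.0426

KL divergence is not symmetric: D_KL(P||Q) ≠ D_KL(Q||P) in general.

D_KL(P||Q) = 0.0414 nats
D_KL(Q||P) = 0.0426 nats

No, they are not equal!

This asymmetry is why KL divergence is not a true distance metric.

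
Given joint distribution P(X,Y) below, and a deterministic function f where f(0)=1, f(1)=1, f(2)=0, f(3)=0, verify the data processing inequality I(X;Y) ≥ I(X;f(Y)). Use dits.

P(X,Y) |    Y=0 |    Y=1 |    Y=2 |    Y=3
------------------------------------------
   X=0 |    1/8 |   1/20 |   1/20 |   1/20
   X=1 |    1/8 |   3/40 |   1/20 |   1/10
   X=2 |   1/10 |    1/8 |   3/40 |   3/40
I(X;Y) = 0.0098, I(X;f(Y)) = 0.0006, inequality holds: 0.0098 ≥ 0.0006

Data Processing Inequality: For any Markov chain X → Y → Z, we have I(X;Y) ≥ I(X;Z).

Here Z = f(Y) is a deterministic function of Y, forming X → Y → Z.

Original I(X;Y) = 0.0098 dits

After applying f:
P(X,Z) where Z=f(Y):
- P(X,Z=0) = P(X,Y=2) + P(X,Y=3)
- P(X,Z=1) = P(X,Y=0) + P(X,Y=1)

I(X;Z) = I(X;f(Y)) = 0.0006 dits

Verification: 0.0098 ≥ 0.0006 ✓

Information cannot be created by processing; the function f can only lose information about X.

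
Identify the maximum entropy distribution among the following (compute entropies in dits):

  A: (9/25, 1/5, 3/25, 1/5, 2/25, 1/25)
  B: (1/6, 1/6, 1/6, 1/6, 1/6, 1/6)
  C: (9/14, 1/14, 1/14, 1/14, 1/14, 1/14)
B

For a discrete distribution over n outcomes, entropy is maximized by the uniform distribution.

Computing entropies:
H(A) = 0.6935 dits
H(B) = 0.7782 dits
H(C) = 0.5327 dits

The uniform distribution (where all probabilities equal 1/6) achieves the maximum entropy of log_10(6) = 0.7782 dits.

Distribution B has the highest entropy.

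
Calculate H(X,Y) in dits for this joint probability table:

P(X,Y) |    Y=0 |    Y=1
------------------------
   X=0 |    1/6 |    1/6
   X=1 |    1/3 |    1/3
0.5775 dits

Joint entropy is H(X,Y) = -Σ_{x,y} p(x,y) log p(x,y).

Summing over all non-zero entries:
H(X,Y) = -[1/6·log_10(1/6) + 1/6·log_10(1/6) + 1/3·log_10(1/3) + 1/3·log_10(1/3)]
H(X,Y) = 0.5775 dits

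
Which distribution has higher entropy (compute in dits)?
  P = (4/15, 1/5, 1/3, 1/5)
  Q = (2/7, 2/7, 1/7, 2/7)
P

Computing entropies in dits:
H(P) = 0.5917
H(Q) = 0.5871

Distribution P has higher entropy.

Intuition: The distribution closer to uniform (more spread out) has higher entropy.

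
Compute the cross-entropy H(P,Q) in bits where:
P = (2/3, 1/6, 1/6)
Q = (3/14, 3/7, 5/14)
1.9329 bits

Cross-entropy: H(P,Q) = -Σ p(x) log q(x)

Alternatively: H(P,Q) = H(P) + D_KL(P||Q)
H(P) = 1.2516 bits
D_KL(P||Q) = 0.6813 bits

H(P,Q) = 1.2516 + 0.6813 = 1.9329 bits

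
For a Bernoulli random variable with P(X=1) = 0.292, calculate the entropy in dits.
0.2623 dits

The binary entropy function is:
H(p) = -p log(p) - (1-p) log(1-p)

H(0.292) = -0.292 × log_10(0.292) - 0.708 × log_10(0.708)
H(0.292) = 0.2623 dits

Note: Binary entropy is maximized at p=0.5 (H=1 bit) and minimized at p=0 or p=1 (H=0).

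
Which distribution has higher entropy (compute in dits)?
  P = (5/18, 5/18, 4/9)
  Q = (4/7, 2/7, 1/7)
P

Computing entropies in dits:
H(P) = 0.4656
H(Q) = 0.4151

Distribution P has higher entropy.

Intuition: The distribution closer to uniform (more spread out) has higher entropy.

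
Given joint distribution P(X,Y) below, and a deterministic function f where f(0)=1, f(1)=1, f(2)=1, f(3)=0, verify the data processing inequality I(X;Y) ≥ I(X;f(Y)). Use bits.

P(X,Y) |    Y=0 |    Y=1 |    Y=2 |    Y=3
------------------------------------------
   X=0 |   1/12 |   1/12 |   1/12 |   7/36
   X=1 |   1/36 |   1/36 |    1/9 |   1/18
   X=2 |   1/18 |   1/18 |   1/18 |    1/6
I(X;Y) = 0.0659, I(X;f(Y)) = 0.0268, inequality holds: 0.0659 ≥ 0.0268

Data Processing Inequality: For any Markov chain X → Y → Z, we have I(X;Y) ≥ I(X;Z).

Here Z = f(Y) is a deterministic function of Y, forming X → Y → Z.

Original I(X;Y) = 0.0659 bits

After applying f:
P(X,Z) where Z=f(Y):
- P(X,Z=0) = P(X,Y=3)
- P(X,Z=1) = P(X,Y=0) + P(X,Y=1) + P(X,Y=2)

I(X;Z) = I(X;f(Y)) = 0.0268 bits

Verification: 0.0659 ≥ 0.0268 ✓

Information cannot be created by processing; the function f can only lose information about X.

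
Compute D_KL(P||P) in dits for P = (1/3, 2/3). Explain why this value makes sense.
0.0000 dits

KL divergence satisfies the Gibbs inequality: D_KL(P||Q) ≥ 0 for all distributions P, Q.

D_KL(P||Q) = Σ p(x) log(p(x)/q(x))
Each term is p(x) × log_10(p(x)/p(x)) = p(x) × log_10(1) = 0, so the sum is 0.
D_KL(P||Q) = 0.0000 dits

When P = Q, the KL divergence is exactly 0, as there is no 'divergence' between identical distributions.

This non-negativity is a fundamental property: relative entropy cannot be negative because it measures how different Q is from P.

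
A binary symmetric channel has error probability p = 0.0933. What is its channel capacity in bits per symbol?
0.5526 bits

For a binary symmetric channel (BSC) with error probability p:
Capacity C = 1 - H(p) bits per symbol

where H(p) = -p log₂(p) - (1-p) log₂(1-p) is the binary entropy function.

H(0.0933) = 0.4474 bits
C = 1 - 0.4474 = 0.5526 bits per symbol

This means we can reliably transmit up to 0.5526 bits of information per channel use.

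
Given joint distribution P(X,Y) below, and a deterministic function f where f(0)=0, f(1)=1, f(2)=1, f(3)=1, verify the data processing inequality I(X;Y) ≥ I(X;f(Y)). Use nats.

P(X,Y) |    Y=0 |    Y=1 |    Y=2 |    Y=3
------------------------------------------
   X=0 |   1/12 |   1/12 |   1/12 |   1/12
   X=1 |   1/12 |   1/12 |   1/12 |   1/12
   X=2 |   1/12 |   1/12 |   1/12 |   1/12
I(X;Y) = 0.0000, I(X;f(Y)) = 0.0000, inequality holds: 0.0000 ≥ 0.0000

Data Processing Inequality: For any Markov chain X → Y → Z, we have I(X;Y) ≥ I(X;Z).

Here Z = f(Y) is a deterministic function of Y, forming X → Y → Z.

Original I(X;Y) = 0.0000 nats

After applying f:
P(X,Z) where Z=f(Y):
- P(X,Z=0) = P(X,Y=0)
- P(X,Z=1) = P(X,Y=1) + P(X,Y=2) + P(X,Y=3)

I(X;Z) = I(X;f(Y)) = 0.0000 nats

Verification: 0.0000 ≥ 0.0000 ✓

Information cannot be created by processing; the function f can only lose information about X.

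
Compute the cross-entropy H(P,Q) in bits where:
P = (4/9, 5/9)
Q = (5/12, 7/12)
0.9934 bits

Cross-entropy: H(P,Q) = -Σ p(x) log q(x)

Alternatively: H(P,Q) = H(P) + D_KL(P||Q)
H(P) = 0.9911 bits
D_KL(P||Q) = 0.0023 bits

H(P,Q) = 0.9911 + 0.0023 = 0.9934 bits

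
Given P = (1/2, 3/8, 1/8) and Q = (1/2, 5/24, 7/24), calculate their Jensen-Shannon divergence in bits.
0.0421 bits

Jensen-Shannon divergence is:
JSD(P||Q) = 0.5 × D_KL(P||M) + 0.5 × D_KL(Q||M)
where M = 0.5 × (P + Q) is the mixture distribution.

M = 0.5 × (1/2, 3/8, 1/8) + 0.5 × (1/2, 5/24, 7/24) = (1/2, 7/24, 5/24)

D_KL(P||M) = 0.0438 bits
D_KL(Q||M) = 0.0405 bits

JSD(P||Q) = 0.5 × 0.0438 + 0.5 × 0.0405 = 0.0421 bits

Unlike KL divergence, JSD is symmetric and bounded: 0 ≤ JSD ≤ log(2).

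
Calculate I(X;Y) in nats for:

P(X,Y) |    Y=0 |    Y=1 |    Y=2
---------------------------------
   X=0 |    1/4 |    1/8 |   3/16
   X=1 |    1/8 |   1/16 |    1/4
0.0285 nats

Mutual information: I(X;Y) = H(X) + H(Y) - H(X,Y)

Marginals:
P(X) = (9/16, 7/16), H(X) = 0.6853 nats
P(Y) = (3/8, 3/16, 7/16), H(Y) = 1.0434 nats

Joint entropy: H(X,Y) = 1.7002 nats

I(X;Y) = 0.6853 + 1.0434 - 1.7002 = 0.0285 nats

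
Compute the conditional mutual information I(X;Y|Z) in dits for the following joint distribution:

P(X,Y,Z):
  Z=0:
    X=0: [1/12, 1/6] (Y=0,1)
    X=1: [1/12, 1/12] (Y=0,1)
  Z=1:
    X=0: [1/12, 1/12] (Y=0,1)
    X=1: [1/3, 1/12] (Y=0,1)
0.0133 dits

Conditional mutual information: I(X;Y|Z) = H(X|Z) + H(Y|Z) - H(X,Y|Z)

H(Z) = 0.2950
H(X,Z) = 0.5683 → H(X|Z) = 0.2734
H(Y,Z) = 0.5683 → H(Y|Z) = 0.2734
H(X,Y,Z) = 0.8283 → H(X,Y|Z) = 0.5334

I(X;Y|Z) = 0.2734 + 0.2734 - 0.5334 = 0.0133 dits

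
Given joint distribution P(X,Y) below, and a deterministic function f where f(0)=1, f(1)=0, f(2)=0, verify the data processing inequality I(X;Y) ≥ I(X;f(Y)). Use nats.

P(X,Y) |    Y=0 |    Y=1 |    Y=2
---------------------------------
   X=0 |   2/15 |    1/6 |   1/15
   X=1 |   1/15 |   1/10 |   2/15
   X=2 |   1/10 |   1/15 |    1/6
I(X;Y) = 0.0539, I(X;f(Y)) = 0.0080, inequality holds: 0.0539 ≥ 0.0080

Data Processing Inequality: For any Markov chain X → Y → Z, we have I(X;Y) ≥ I(X;Z).

Here Z = f(Y) is a deterministic function of Y, forming X → Y → Z.

Original I(X;Y) = 0.0539 nats

After applying f:
P(X,Z) where Z=f(Y):
- P(X,Z=0) = P(X,Y=1) + P(X,Y=2)
- P(X,Z=1) = P(X,Y=0)

I(X;Z) = I(X;f(Y)) = 0.0080 nats

Verification: 0.0539 ≥ 0.0080 ✓

Information cannot be created by processing; the function f can only lose information about X.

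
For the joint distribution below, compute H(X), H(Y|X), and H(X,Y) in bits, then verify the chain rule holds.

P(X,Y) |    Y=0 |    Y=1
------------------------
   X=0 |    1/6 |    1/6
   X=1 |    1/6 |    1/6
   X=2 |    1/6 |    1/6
H(X,Y) = 2.5850, H(X) = 1.5850, H(Y|X) = 1.0000 (all in bits)

Chain rule: H(X,Y) = H(X) + H(Y|X)

Left side — joint entropy directly:
H(X,Y) = -Σ p(x,y) log p(x,y) = 2.5850 bits

Right side — compute H(Y|X) from the conditional distributions:
P(X) = (1/3, 1/3, 1/3), so H(X) = 1.5850 bits
H(Y|X) = Σ_x P(X=x) · H(Y|X=x):
  P(Y|X=0) = (1/2, 1/2), H(Y|X=0) = 1.0000, weight P(X=0) = 1/3
  P(Y|X=1) = (1/2, 1/2), H(Y|X=1) = 1.0000, weight P(X=1) = 1/3
  P(Y|X=2) = (1/2, 1/2), H(Y|X=2) = 1.0000, weight P(X=2) = 1/3
H(Y|X) = 1.0000 bits

H(X) + H(Y|X) = 1.5850 + 1.0000 = 2.5850 bits

Both sides equal 2.5850 bits. ✓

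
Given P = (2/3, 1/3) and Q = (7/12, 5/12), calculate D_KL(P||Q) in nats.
0.0146 nats

KL divergence: D_KL(P||Q) = Σ p(x) log(p(x)/q(x))

Computing term by term:
  x=0: 2/3 × log_e[(2/3)/(7/12)] = 2/3 × 0.1335 = 0.0890
  x=1: 1/3 × log_e[(1/3)/(5/12)] = 1/3 × -0.2231 = -0.0744

D_KL(P||Q) = 0.0146 nats

Note: KL divergence is always non-negative and equals 0 iff P = Q.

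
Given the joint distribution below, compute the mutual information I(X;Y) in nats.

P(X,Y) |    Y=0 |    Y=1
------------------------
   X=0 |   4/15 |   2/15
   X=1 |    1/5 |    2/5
0.0544 nats

Mutual information: I(X;Y) = H(X) + H(Y) - H(X,Y)

Marginals:
P(X) = (2/5, 3/5), H(X) = 0.6730 nats
P(Y) = (7/15, 8/15), H(Y) = 0.6909 nats

Joint entropy: H(X,Y) = 1.3095 nats

I(X;Y) = 0.6730 + 0.6909 - 1.3095 = 0.0544 nats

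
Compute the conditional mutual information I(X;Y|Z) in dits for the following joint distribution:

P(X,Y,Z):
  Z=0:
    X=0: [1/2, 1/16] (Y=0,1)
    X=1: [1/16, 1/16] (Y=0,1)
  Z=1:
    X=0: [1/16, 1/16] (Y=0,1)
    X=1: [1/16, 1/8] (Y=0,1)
0.0206 dits

Conditional mutual information: I(X;Y|Z) = H(X|Z) + H(Y|Z) - H(X,Y|Z)

H(Z) = 0.2697
H(X,Z) = 0.5026 → H(X|Z) = 0.2329
H(Y,Z) = 0.5026 → H(Y|Z) = 0.2329
H(X,Y,Z) = 0.7149 → H(X,Y|Z) = 0.4452

I(X;Y|Z) = 0.2329 + 0.2329 - 0.4452 = 0.0206 dits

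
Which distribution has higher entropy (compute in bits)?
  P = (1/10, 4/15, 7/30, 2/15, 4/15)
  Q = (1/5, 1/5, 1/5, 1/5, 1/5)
Q

Computing entropies in bits:
H(P) = 2.2267
H(Q) = 2.3219

Distribution Q has higher entropy.

Intuition: The distribution closer to uniform (more spread out) has higher entropy.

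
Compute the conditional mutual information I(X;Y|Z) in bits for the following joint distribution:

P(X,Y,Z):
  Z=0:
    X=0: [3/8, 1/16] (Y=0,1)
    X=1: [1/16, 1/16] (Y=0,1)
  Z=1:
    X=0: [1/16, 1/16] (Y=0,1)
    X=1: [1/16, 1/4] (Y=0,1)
0.0730 bits

Conditional mutual information: I(X;Y|Z) = H(X|Z) + H(Y|Z) - H(X,Y|Z)

H(Z) = 0.9887
H(X,Z) = 1.7962 → H(X|Z) = 0.8075
H(Y,Z) = 1.7962 → H(Y|Z) = 0.8075
H(X,Y,Z) = 2.5306 → H(X,Y|Z) = 1.5419

I(X;Y|Z) = 0.8075 + 0.8075 - 1.5419 = 0.0730 bits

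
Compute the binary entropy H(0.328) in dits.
0.2748 dits

The binary entropy function is:
H(p) = -p log(p) - (1-p) log(1-p)

H(0.328) = -0.328 × log_10(0.328) - 0.672 × log_10(0.672)
H(0.328) = 0.2748 dits

Note: Binary entropy is maximized at p=0.5 (H=1 bit) and minimized at p=0 or p=1 (H=0).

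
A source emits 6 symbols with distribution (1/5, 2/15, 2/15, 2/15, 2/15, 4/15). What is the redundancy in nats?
0.0428 nats

Redundancy measures how far a source is from maximum entropy:
R = H_max - H(X)

Maximum entropy for 6 symbols: H_max = log_e(6) = 1.7918 nats
Actual entropy: H(X) = 1.7490 nats
Redundancy: R = 1.7918 - 1.7490 = 0.0428 nats

This redundancy represents potential for compression: the source could be compressed by 0.0428 nats per symbol.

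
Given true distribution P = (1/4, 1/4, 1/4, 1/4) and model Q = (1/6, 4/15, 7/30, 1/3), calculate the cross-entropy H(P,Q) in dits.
0.6153 dits

Cross-entropy: H(P,Q) = -Σ p(x) log q(x)

Alternatively: H(P,Q) = H(P) + D_KL(P||Q)
H(P) = 0.6021 dits
D_KL(P||Q) = 0.0133 dits

H(P,Q) = 0.6021 + 0.0133 = 0.6153 dits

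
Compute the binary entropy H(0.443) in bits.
0.9906 bits

The binary entropy function is:
H(p) = -p log(p) - (1-p) log(1-p)

H(0.443) = -0.443 × log_2(0.443) - 0.557 × log_2(0.557)
H(0.443) = 0.9906 bits

Note: Binary entropy is maximized at p=0.5 (H=1 bit) and minimized at p=0 or p=1 (H=0).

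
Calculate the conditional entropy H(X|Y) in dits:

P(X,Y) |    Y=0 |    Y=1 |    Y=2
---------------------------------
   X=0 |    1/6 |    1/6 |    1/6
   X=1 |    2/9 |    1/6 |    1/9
0.2969 dits

Using the chain rule: H(X|Y) = H(X,Y) - H(Y)

First, compute H(X,Y) = 0.7700 dits

Marginal P(Y) = (7/18, 1/3, 5/18)
H(Y) = 0.4731 dits

H(X|Y) = H(X,Y) - H(Y) = 0.7700 - 0.4731 = 0.2969 dits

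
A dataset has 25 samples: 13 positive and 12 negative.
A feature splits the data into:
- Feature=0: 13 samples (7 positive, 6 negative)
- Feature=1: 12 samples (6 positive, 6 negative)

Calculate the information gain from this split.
0.0011 bits

Information Gain = H(Y) - H(Y|Feature)

Before split:
P(positive) = 13/25 = 0.5200
H(Y) = 0.9988 bits

After split:
Feature=0: H = 0.9957 bits (weight = 13/25)
Feature=1: H = 1.0000 bits (weight = 12/25)
H(Y|Feature) = (13/25)×0.9957 + (12/25)×1.0000 = 0.9978 bits

Information Gain = 0.9988 - 0.9978 = 0.0011 bits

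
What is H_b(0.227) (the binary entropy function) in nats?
0.5356 nats

The binary entropy function is:
H(p) = -p log(p) - (1-p) log(1-p)

H(0.227) = -0.227 × log_e(0.227) - 0.773 × log_e(0.773)
H(0.227) = 0.5356 nats

Note: Binary entropy is maximized at p=0.5 (H=1 bit) and minimized at p=0 or p=1 (H=0).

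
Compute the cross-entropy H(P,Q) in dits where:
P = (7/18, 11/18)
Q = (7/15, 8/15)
0.2956 dits

Cross-entropy: H(P,Q) = -Σ p(x) log q(x)

Alternatively: H(P,Q) = H(P) + D_KL(P||Q)
H(P) = 0.2902 dits
D_KL(P||Q) = 0.0053 dits

H(P,Q) = 0.2902 + 0.0053 = 0.2956 dits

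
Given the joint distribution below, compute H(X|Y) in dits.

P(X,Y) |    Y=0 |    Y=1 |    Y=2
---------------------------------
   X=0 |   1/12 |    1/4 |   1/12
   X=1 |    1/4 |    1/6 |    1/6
0.2723 dits

Using the chain rule: H(X|Y) = H(X,Y) - H(Y)

First, compute H(X,Y) = 0.7403 dits

Marginal P(Y) = (1/3, 5/12, 1/4)
H(Y) = 0.4680 dits

H(X|Y) = H(X,Y) - H(Y) = 0.7403 - 0.4680 = 0.2723 dits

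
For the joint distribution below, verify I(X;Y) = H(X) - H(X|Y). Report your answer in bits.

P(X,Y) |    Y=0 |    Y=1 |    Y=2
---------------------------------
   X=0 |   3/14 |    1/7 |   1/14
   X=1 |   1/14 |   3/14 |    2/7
I(X;Y) = 0.1488 bits

Mutual information has multiple equivalent forms:
- I(X;Y) = H(X) - H(X|Y)
- I(X;Y) = H(Y) - H(Y|X)
- I(X;Y) = H(X) + H(Y) - H(X,Y)

Computing all quantities:
H(X) = 0.9852, H(Y) = 1.5774, H(X,Y) = 2.4138
H(X|Y) = 0.8364, H(Y|X) = 1.4286

Verification:
H(X) - H(X|Y) = 0.9852 - 0.8364 = 0.1488
H(Y) - H(Y|X) = 1.5774 - 1.4286 = 0.1488
H(X) + H(Y) - H(X,Y) = 0.9852 + 1.5774 - 2.4138 = 0.1488

All forms give I(X;Y) = 0.1488 bits. ✓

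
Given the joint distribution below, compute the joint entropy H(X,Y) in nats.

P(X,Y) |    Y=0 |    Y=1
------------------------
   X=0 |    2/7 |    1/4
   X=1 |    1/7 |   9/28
1.3473 nats

Joint entropy is H(X,Y) = -Σ_{x,y} p(x,y) log p(x,y).

Summing over all non-zero entries:
H(X,Y) = -[2/7·log_e(2/7) + 1/4·log_e(1/4) + 1/7·log_e(1/7) + 9/28·log_e(9/28)]
H(X,Y) = 1.3473 nats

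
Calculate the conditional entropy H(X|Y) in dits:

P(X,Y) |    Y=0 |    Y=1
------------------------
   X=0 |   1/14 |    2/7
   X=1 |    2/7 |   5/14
0.2694 dits

Using the chain rule: H(X|Y) = H(X,Y) - H(Y)

First, compute H(X,Y) = 0.5525 dits

Marginal P(Y) = (5/14, 9/14)
H(Y) = 0.2831 dits

H(X|Y) = H(X,Y) - H(Y) = 0.5525 - 0.2831 = 0.2694 dits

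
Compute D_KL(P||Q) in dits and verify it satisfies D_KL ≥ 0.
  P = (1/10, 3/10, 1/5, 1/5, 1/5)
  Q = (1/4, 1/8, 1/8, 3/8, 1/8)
0.1013 dits

KL divergence satisfies the Gibbs inequality: D_KL(P||Q) ≥ 0 for all distributions P, Q.

D_KL(P||Q) = Σ p(x) log(p(x)/q(x))
Term by term:
  x=0: 1/10 × log_10[(1/10)/(1/4)] = -0.0398
  x=1: 3/10 × log_10[(3/10)/(1/8)] = 0.1141
  x=2: 1/5 × log_10[(1/5)/(1/8)] = 0.0408
  x=3: 1/5 × log_10[(1/5)/(3/8)] = -0.0546
  x=4: 1/5 × log_10[(1/5)/(1/8)] = 0.0408
D_KL(P||Q) = 0.1013 dits

D_KL(P||Q) = 0.1013 ≥ 0 ✓

This non-negativity is a fundamental property: relative entropy cannot be negative because it measures how different Q is from P.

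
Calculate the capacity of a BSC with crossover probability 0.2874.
0.1347 bits

For a binary symmetric channel (BSC) with error probability p:
Capacity C = 1 - H(p) bits per symbol

where H(p) = -p log₂(p) - (1-p) log₂(1-p) is the binary entropy function.

H(0.2874) = 0.8653 bits
C = 1 - 0.8653 = 0.1347 bits per symbol

This means we can reliably transmit up to 0.1347 bits of information per channel use.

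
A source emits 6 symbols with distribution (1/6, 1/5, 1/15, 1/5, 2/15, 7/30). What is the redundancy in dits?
0.0263 dits

Redundancy measures how far a source is from maximum entropy:
R = H_max - H(X)

Maximum entropy for 6 symbols: H_max = log_10(6) = 0.7782 dits
Actual entropy: H(X) = 0.7518 dits
Redundancy: R = 0.7782 - 0.7518 = 0.0263 dits

This redundancy represents potential for compression: the source could be compressed by 0.0263 dits per symbol.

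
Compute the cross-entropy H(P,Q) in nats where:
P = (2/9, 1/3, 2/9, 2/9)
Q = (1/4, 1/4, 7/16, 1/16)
1.5700 nats

Cross-entropy: H(P,Q) = -Σ p(x) log q(x)

Alternatively: H(P,Q) = H(P) + D_KL(P||Q)
H(P) = 1.3689 nats
D_KL(P||Q) = 0.2011 nats

H(P,Q) = 1.3689 + 0.2011 = 1.5700 nats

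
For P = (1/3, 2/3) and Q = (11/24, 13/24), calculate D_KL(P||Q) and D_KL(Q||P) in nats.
D_KL(P||Q) = 0.0323, D_KL(Q||P) = 0.0335

KL divergence is not symmetric: D_KL(P||Q) ≠ D_KL(Q||P) in general.

D_KL(P||Q) = 0.0323 nats
D_KL(Q||P) = 0.0335 nats

No, they are not equal!

This asymmetry is why KL divergence is not a true distance metric.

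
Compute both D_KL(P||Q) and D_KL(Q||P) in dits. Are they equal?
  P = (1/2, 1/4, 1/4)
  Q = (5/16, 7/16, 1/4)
D_KL(P||Q) = 0.0413, D_KL(Q||P) = 0.0425

KL divergence is not symmetric: D_KL(P||Q) ≠ D_KL(Q||P) in general.

D_KL(P||Q) = 0.0413 dits
D_KL(Q||P) = 0.0425 dits

No, they are not equal!

This asymmetry is why KL divergence is not a true distance metric.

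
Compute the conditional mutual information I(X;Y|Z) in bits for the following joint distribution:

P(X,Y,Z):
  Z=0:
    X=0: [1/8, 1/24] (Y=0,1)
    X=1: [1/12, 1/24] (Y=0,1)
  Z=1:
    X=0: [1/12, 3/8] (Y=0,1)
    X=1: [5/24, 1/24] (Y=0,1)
0.2181 bits

Conditional mutual information: I(X;Y|Z) = H(X|Z) + H(Y|Z) - H(X,Y|Z)

H(Z) = 0.8709
H(X,Z) = 1.8217 → H(X|Z) = 0.9508
H(Y,Z) = 1.8149 → H(Y|Z) = 0.9441
H(X,Y,Z) = 2.5477 → H(X,Y|Z) = 1.6769

I(X;Y|Z) = 0.9508 + 0.9441 - 1.6769 = 0.2181 bits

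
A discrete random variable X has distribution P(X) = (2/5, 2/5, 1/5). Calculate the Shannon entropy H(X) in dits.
0.4581 dits

Shannon entropy is H(X) = -Σ p(x) log p(x).

For P = (2/5, 2/5, 1/5):
H = -2/5 × log_10(2/5) -2/5 × log_10(2/5) -1/5 × log_10(1/5)
H = 0.4581 dits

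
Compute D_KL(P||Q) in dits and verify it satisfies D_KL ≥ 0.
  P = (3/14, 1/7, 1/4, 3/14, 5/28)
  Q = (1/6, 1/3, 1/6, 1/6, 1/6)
0.0436 dits

KL divergence satisfies the Gibbs inequality: D_KL(P||Q) ≥ 0 for all distributions P, Q.

D_KL(P||Q) = Σ p(x) log(p(x)/q(x))
Term by term:
  x=0: 3/14 × log_10[(3/14)/(1/6)] = 0.0234
  x=1: 1/7 × log_10[(1/7)/(1/3)] = -0.0526
  x=2: 1/4 × log_10[(1/4)/(1/6)] = 0.0440
  x=3: 3/14 × log_10[(3/14)/(1/6)] = 0.0234
  x=4: 5/28 × log_10[(5/28)/(1/6)] = 0.0054
D_KL(P||Q) = 0.0436 dits

D_KL(P||Q) = 0.0436 ≥ 0 ✓

This non-negativity is a fundamental property: relative entropy cannot be negative because it measures how different Q is from P.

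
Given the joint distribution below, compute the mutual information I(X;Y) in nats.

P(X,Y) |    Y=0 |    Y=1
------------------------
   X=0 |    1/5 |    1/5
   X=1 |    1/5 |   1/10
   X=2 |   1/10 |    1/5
0.0340 nats

Mutual information: I(X;Y) = H(X) + H(Y) - H(X,Y)

Marginals:
P(X) = (2/5, 3/10, 3/10), H(X) = 1.0889 nats
P(Y) = (1/2, 1/2), H(Y) = 0.6931 nats

Joint entropy: H(X,Y) = 1.7481 nats

I(X;Y) = 1.0889 + 0.6931 - 1.7481 = 0.0340 nats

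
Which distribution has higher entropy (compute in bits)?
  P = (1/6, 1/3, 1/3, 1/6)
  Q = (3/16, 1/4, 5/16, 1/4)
Q

Computing entropies in bits:
H(P) = 1.9183
H(Q) = 1.9772

Distribution Q has higher entropy.

Intuition: The distribution closer to uniform (more spread out) has higher entropy.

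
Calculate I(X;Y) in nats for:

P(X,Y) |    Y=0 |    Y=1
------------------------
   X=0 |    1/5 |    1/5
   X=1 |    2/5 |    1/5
0.0138 nats

Mutual information: I(X;Y) = H(X) + H(Y) - H(X,Y)

Marginals:
P(X) = (2/5, 3/5), H(X) = 0.6730 nats
P(Y) = (3/5, 2/5), H(Y) = 0.6730 nats

Joint entropy: H(X,Y) = 1.3322 nats

I(X;Y) = 0.6730 + 0.6730 - 1.3322 = 0.0138 nats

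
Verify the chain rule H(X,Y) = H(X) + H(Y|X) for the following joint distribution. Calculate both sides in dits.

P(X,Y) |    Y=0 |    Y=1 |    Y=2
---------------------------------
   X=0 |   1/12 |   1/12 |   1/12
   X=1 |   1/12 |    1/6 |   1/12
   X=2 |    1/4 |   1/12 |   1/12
H(X,Y) = 0.9097, H(X) = 0.4680, H(Y|X) = 0.4418 (all in dits)

Chain rule: H(X,Y) = H(X) + H(Y|X)

Left side — joint entropy directly:
H(X,Y) = -Σ p(x,y) log p(x,y) = 0.9097 dits

Right side — compute H(Y|X) from the conditional distributions:
P(X) = (1/4, 1/3, 5/12), so H(X) = 0.4680 dits
H(Y|X) = Σ_x P(X=x) · H(Y|X=x):
  P(Y|X=0) = (1/3, 1/3, 1/3), H(Y|X=0) = 0.4771, weight P(X=0) = 1/4
  P(Y|X=1) = (1/4, 1/2, 1/4), H(Y|X=1) = 0.4515, weight P(X=1) = 1/3
  P(Y|X=2) = (3/5, 1/5, 1/5), H(Y|X=2) = 0.4127, weight P(X=2) = 5/12
H(Y|X) = 0.4418 dits

H(X) + H(Y|X) = 0.4680 + 0.4418 = 0.9097 dits

Both sides equal 0.9097 dits. ✓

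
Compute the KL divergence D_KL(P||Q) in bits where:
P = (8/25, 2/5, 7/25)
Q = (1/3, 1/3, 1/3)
0.0159 bits

KL divergence: D_KL(P||Q) = Σ p(x) log(p(x)/q(x))

Computing term by term:
  x=0: 8/25 × log_2[(8/25)/(1/3)] = 8/25 × -0.0589 = -0.0188
  x=1: 2/5 × log_2[(2/5)/(1/3)] = 2/5 × 0.2630 = 0.1052
  x=2: 7/25 × log_2[(7/25)/(1/3)] = 7/25 × -0.2515 = -0.0704

D_KL(P||Q) = 0.0159 bits

Note: KL divergence is always non-negative and equals 0 iff P = Q.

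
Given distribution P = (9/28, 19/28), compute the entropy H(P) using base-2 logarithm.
0.9059 bits

Shannon entropy is H(X) = -Σ p(x) log p(x).

For P = (9/28, 19/28):
H = -9/28 × log_2(9/28) -19/28 × log_2(19/28)
H = 0.9059 bits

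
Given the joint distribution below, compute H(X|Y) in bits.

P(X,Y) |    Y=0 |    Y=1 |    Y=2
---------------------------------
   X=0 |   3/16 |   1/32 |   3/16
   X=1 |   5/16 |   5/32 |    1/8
0.9025 bits

Using the chain rule: H(X|Y) = H(X,Y) - H(Y)

First, compute H(X,Y) = 2.3797 bits

Marginal P(Y) = (1/2, 3/16, 5/16)
H(Y) = 1.4772 bits

H(X|Y) = H(X,Y) - H(Y) = 2.3797 - 1.4772 = 0.9025 bits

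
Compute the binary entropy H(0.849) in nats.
0.4244 nats

The binary entropy function is:
H(p) = -p log(p) - (1-p) log(1-p)

H(0.849) = -0.849 × log_e(0.849) - 0.151 × log_e(0.151)
H(0.849) = 0.4244 nats

Note: Binary entropy is maximized at p=0.5 (H=1 bit) and minimized at p=0 or p=1 (H=0).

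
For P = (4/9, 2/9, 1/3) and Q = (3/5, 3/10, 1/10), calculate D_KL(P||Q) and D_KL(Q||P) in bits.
D_KL(P||Q) = 0.2903, D_KL(Q||P) = 0.2160

KL divergence is not symmetric: D_KL(P||Q) ≠ D_KL(Q||P) in general.

D_KL(P||Q) = 0.2903 bits
D_KL(Q||P) = 0.2160 bits

No, they are not equal!

This asymmetry is why KL divergence is not a true distance metric.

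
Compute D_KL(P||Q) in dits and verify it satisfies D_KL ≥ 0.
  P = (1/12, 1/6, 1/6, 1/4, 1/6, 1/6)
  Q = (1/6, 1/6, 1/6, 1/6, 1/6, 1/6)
0.0189 dits

KL divergence satisfies the Gibbs inequality: D_KL(P||Q) ≥ 0 for all distributions P, Q.

D_KL(P||Q) = Σ p(x) log(p(x)/q(x))
Term by term:
  x=0: 1/12 × log_10[(1/12)/(1/6)] = -0.0251
  x=1: 1/6 × log_10[(1/6)/(1/6)] = 0.0000
  x=2: 1/6 × log_10[(1/6)/(1/6)] = 0.0000
  x=3: 1/4 × log_10[(1/4)/(1/6)] = 0.0440
  x=4: 1/6 × log_10[(1/6)/(1/6)] = 0.0000
  x=5: 1/6 × log_10[(1/6)/(1/6)] = 0.0000
D_KL(P||Q) = 0.0189 dits

D_KL(P||Q) = 0.0189 ≥ 0 ✓

This non-negativity is a fundamental property: relative entropy cannot be negative because it measures how different Q is from P.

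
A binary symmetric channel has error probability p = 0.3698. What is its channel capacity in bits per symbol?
0.0495 bits

For a binary symmetric channel (BSC) with error probability p:
Capacity C = 1 - H(p) bits per symbol

where H(p) = -p log₂(p) - (1-p) log₂(1-p) is the binary entropy function.

H(0.3698) = 0.9505 bits
C = 1 - 0.9505 = 0.0495 bits per symbol

This means we can reliably transmit up to 0.0495 bits of information per channel use.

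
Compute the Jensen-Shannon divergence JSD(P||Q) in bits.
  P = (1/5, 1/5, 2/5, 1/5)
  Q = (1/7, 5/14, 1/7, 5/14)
0.0816 bits

Jensen-Shannon divergence is:
JSD(P||Q) = 0.5 × D_KL(P||M) + 0.5 × D_KL(Q||M)
where M = 0.5 × (P + Q) is the mixture distribution.

M = 0.5 × (1/5, 1/5, 2/5, 1/5) + 0.5 × (1/7, 5/14, 1/7, 5/14) = (6/35, 0.278571, 0.271429, 0.278571)

D_KL(P||M) = 0.0770 bits
D_KL(Q||M) = 0.0862 bits

JSD(P||Q) = 0.5 × 0.0770 + 0.5 × 0.0862 = 0.0816 bits

Unlike KL divergence, JSD is symmetric and bounded: 0 ≤ JSD ≤ log(2).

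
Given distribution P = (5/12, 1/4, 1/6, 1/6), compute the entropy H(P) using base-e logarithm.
1.3086 nats

Shannon entropy is H(X) = -Σ p(x) log p(x).

For P = (5/12, 1/4, 1/6, 1/6):
H = -5/12 × log_e(5/12) -1/4 × log_e(1/4) -1/6 × log_e(1/6) -1/6 × log_e(1/6)
H = 1.3086 nats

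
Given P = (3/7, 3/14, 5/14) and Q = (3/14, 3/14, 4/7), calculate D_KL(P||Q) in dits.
0.0561 dits

KL divergence: D_KL(P||Q) = Σ p(x) log(p(x)/q(x))

Computing term by term:
  x=0: 3/7 × log_10[(3/7)/(3/14)] = 3/7 × 0.3010 = 0.1290
  x=1: 3/14 × log_10[(3/14)/(3/14)] = 3/14 × 0.0000 = 0.0000
  x=2: 5/14 × log_10[(5/14)/(4/7)] = 5/14 × -0.2041 = -0.0729

D_KL(P||Q) = 0.0561 dits

Note: KL divergence is always non-negative and equals 0 iff P = Q.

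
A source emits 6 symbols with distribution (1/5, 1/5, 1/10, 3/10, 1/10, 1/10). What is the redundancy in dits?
0.0417 dits

Redundancy measures how far a source is from maximum entropy:
R = H_max - H(X)

Maximum entropy for 6 symbols: H_max = log_10(6) = 0.7782 dits
Actual entropy: H(X) = 0.7365 dits
Redundancy: R = 0.7782 - 0.7365 = 0.0417 dits

This redundancy represents potential for compression: the source could be compressed by 0.0417 dits per symbol.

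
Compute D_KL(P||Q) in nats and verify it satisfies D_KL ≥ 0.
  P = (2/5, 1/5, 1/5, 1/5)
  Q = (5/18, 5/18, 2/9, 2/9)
0.0380 nats

KL divergence satisfies the Gibbs inequality: D_KL(P||Q) ≥ 0 for all distributions P, Q.

D_KL(P||Q) = Σ p(x) log(p(x)/q(x))
Term by term:
  x=0: 2/5 × log_e[(2/5)/(5/18)] = 0.1459
  x=1: 1/5 × log_e[(1/5)/(5/18)] = -0.0657
  x=2: 1/5 × log_e[(1/5)/(2/9)] = -0.0211
  x=3: 1/5 × log_e[(1/5)/(2/9)] = -0.0211
D_KL(P||Q) = 0.0380 nats

D_KL(P||Q) = 0.0380 ≥ 0 ✓

This non-negativity is a fundamental property: relative entropy cannot be negative because it measures how different Q is from P.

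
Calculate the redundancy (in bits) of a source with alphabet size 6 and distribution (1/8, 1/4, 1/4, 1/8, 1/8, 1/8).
0.0850 bits

Redundancy measures how far a source is from maximum entropy:
R = H_max - H(X)

Maximum entropy for 6 symbols: H_max = log_2(6) = 2.5850 bits
Actual entropy: H(X) = 2.5000 bits
Redundancy: R = 2.5850 - 2.5000 = 0.0850 bits

This redundancy represents potential for compression: the source could be compressed by 0.0850 bits per symbol.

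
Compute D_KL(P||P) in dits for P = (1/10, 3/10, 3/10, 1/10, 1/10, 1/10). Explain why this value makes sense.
0.0000 dits

KL divergence satisfies the Gibbs inequality: D_KL(P||Q) ≥ 0 for all distributions P, Q.

D_KL(P||Q) = Σ p(x) log(p(x)/q(x))
Each term is p(x) × log_10(p(x)/p(x)) = p(x) × log_10(1) = 0, so the sum is 0.
D_KL(P||Q) = 0.0000 dits

When P = Q, the KL divergence is exactly 0, as there is no 'divergence' between identical distributions.

This non-negativity is a fundamental property: relative entropy cannot be negative because it measures how different Q is from P.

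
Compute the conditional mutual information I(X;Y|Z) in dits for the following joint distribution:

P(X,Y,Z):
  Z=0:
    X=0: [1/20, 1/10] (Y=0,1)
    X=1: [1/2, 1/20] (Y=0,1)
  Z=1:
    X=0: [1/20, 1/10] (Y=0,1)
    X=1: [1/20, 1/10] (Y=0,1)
0.0437 dits

Conditional mutual information: I(X;Y|Z) = H(X|Z) + H(Y|Z) - H(X,Y|Z)

H(Z) = 0.2653
H(X,Z) = 0.5136 → H(X|Z) = 0.2483
H(Y,Z) = 0.5062 → H(Y|Z) = 0.2409
H(X,Y,Z) = 0.7107 → H(X,Y|Z) = 0.4454

I(X;Y|Z) = 0.2483 + 0.2409 - 0.4454 = 0.0437 dits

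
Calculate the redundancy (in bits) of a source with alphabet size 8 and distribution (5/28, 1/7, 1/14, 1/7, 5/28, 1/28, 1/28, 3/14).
0.2187 bits

Redundancy measures how far a source is from maximum entropy:
R = H_max - H(X)

Maximum entropy for 8 symbols: H_max = log_2(8) = 3.0000 bits
Actual entropy: H(X) = 2.7813 bits
Redundancy: R = 3.0000 - 2.7813 = 0.2187 bits

This redundancy represents potential for compression: the source could be compressed by 0.2187 bits per symbol.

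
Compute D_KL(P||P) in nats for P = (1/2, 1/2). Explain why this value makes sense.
0.0000 nats

KL divergence satisfies the Gibbs inequality: D_KL(P||Q) ≥ 0 for all distributions P, Q.

D_KL(P||Q) = Σ p(x) log(p(x)/q(x))
Each term is p(x) × log_e(p(x)/p(x)) = p(x) × log_e(1) = 0, so the sum is 0.
D_KL(P||Q) = 0.0000 nats

When P = Q, the KL divergence is exactly 0, as there is no 'divergence' between identical distributions.

This non-negativity is a fundamental property: relative entropy cannot be negative because it measures how different Q is from P.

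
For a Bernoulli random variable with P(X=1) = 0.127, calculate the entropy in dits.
0.1653 dits

The binary entropy function is:
H(p) = -p log(p) - (1-p) log(1-p)

H(0.127) = -0.127 × log_10(0.127) - 0.873 × log_10(0.873)
H(0.127) = 0.1653 dits

Note: Binary entropy is maximized at p=0.5 (H=1 bit) and minimized at p=0 or p=1 (H=0).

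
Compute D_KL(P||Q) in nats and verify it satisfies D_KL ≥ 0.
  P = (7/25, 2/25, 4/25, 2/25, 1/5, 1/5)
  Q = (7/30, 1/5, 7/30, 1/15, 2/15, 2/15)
0.0942 nats

KL divergence satisfies the Gibbs inequality: D_KL(P||Q) ≥ 0 for all distributions P, Q.

D_KL(P||Q) = Σ p(x) log(p(x)/q(x))
Term by term:
  x=0: 7/25 × log_e[(7/25)/(7/30)] = 0.0511
  x=1: 2/25 × log_e[(2/25)/(1/5)] = -0.0733
  x=2: 4/25 × log_e[(4/25)/(7/30)] = -0.0604
  x=3: 2/25 × log_e[(2/25)/(1/15)] = 0.0146
  x=4: 1/5 × log_e[(1/5)/(2/15)] = 0.0811
  x=5: 1/5 × log_e[(1/5)/(2/15)] = 0.0811
D_KL(P||Q) = 0.0942 nats

D_KL(P||Q) = 0.0942 ≥ 0 ✓

This non-negativity is a fundamental property: relative entropy cannot be negative because it measures how different Q is from P.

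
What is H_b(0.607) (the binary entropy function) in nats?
0.6701 nats

The binary entropy function is:
H(p) = -p log(p) - (1-p) log(1-p)

H(0.607) = -0.607 × log_e(0.607) - 0.393 × log_e(0.393)
H(0.607) = 0.6701 nats

Note: Binary entropy is maximized at p=0.5 (H=1 bit) and minimized at p=0 or p=1 (H=0).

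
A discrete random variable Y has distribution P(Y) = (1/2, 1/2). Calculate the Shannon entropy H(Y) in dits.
0.3010 dits

Shannon entropy is H(X) = -Σ p(x) log p(x).

For P = (1/2, 1/2):
H = -1/2 × log_10(1/2) -1/2 × log_10(1/2)
H = 0.3010 dits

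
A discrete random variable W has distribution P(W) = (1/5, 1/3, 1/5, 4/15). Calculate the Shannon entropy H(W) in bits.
1.9656 bits

Shannon entropy is H(X) = -Σ p(x) log p(x).

For P = (1/5, 1/3, 1/5, 4/15):
H = -1/5 × log_2(1/5) -1/3 × log_2(1/3) -1/5 × log_2(1/5) -4/15 × log_2(4/15)
H = 1.9656 bits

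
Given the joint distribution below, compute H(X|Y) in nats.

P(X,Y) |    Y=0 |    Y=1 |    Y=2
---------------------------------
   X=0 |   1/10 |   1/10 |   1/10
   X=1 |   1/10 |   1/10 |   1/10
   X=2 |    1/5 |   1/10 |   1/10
1.0751 nats

Using the chain rule: H(X|Y) = H(X,Y) - H(Y)

First, compute H(X,Y) = 2.1640 nats

Marginal P(Y) = (2/5, 3/10, 3/10)
H(Y) = 1.0889 nats

H(X|Y) = H(X,Y) - H(Y) = 2.1640 - 1.0889 = 1.0751 nats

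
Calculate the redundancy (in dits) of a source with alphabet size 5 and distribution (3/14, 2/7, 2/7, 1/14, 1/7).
0.0421 dits

Redundancy measures how far a source is from maximum entropy:
R = H_max - H(X)

Maximum entropy for 5 symbols: H_max = log_10(5) = 0.6990 dits
Actual entropy: H(X) = 0.6568 dits
Redundancy: R = 0.6990 - 0.6568 = 0.0421 dits

This redundancy represents potential for compression: the source could be compressed by 0.0421 dits per symbol.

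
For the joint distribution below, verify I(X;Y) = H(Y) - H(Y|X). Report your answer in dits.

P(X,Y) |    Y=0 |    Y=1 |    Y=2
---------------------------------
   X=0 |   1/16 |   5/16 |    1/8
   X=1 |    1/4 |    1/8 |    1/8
I(X;Y) = 0.0442 dits

Mutual information has multiple equivalent forms:
- I(X;Y) = H(X) - H(X|Y)
- I(X;Y) = H(Y) - H(Y|X)
- I(X;Y) = H(X) + H(Y) - H(X,Y)

Computing all quantities:
H(X) = 0.3010, H(Y) = 0.4654, H(X,Y) = 0.7223
H(X|Y) = 0.2568, H(Y|X) = 0.4213

Verification:
H(X) - H(X|Y) = 0.3010 - 0.2568 = 0.0442
H(Y) - H(Y|X) = 0.4654 - 0.4213 = 0.0442
H(X) + H(Y) - H(X,Y) = 0.3010 + 0.4654 - 0.7223 = 0.0442

All forms give I(X;Y) = 0.0442 dits. ✓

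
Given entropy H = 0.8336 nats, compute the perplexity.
2.3016

Perplexity is e^H (or exp(H) for natural log).

H = 0.8336 nats
Perplexity = e^0.8336 = 2.3016

Interpretation: The model's uncertainty is equivalent to choosing uniformly among 2.3 options.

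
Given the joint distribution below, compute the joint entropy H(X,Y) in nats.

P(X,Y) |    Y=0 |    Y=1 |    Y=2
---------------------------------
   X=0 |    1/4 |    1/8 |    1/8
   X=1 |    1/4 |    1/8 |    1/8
1.7329 nats

Joint entropy is H(X,Y) = -Σ_{x,y} p(x,y) log p(x,y).

Summing over all non-zero entries:
H(X,Y) = -[1/4·log_e(1/4) + 1/8·log_e(1/8) + 1/8·log_e(1/8) + 1/4·log_e(1/4) + 1/8·log_e(1/8) + 1/8·log_e(1/8)]
H(X,Y) = 1.7329 nats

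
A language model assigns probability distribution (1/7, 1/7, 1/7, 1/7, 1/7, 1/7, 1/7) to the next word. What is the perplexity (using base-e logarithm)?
7.0000

Perplexity is e^H (or exp(H) for natural log).

First, H = -Σ p log p = 1.9459 nats
Perplexity = e^1.9459 = 7.0000

Interpretation: The model's uncertainty is equivalent to choosing uniformly among 7.0 options.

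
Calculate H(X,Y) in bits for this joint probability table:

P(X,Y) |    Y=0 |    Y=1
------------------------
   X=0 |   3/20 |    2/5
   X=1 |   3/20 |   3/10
1.8710 bits

Joint entropy is H(X,Y) = -Σ_{x,y} p(x,y) log p(x,y).

Summing over all non-zero entries:
H(X,Y) = -[3/20·log_2(3/20) + 2/5·log_2(2/5) + 3/20·log_2(3/20) + 3/10·log_2(3/10)]
H(X,Y) = 1.8710 bits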